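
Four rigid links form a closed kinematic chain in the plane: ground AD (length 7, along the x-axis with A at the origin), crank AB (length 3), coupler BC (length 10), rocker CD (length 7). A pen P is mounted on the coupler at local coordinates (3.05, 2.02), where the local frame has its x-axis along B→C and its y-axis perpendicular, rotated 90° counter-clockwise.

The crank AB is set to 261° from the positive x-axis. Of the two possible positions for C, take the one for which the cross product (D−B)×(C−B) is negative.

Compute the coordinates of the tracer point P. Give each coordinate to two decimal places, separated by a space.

A=(0,0), D=(7.00,0)
B = A + 3.00·(cos261°, sin261°) = (-0.4693, -2.9631)
|BD| = 8.0356
circle(B,10.00) ∩ circle(D,7.00): a=7.1912, h=6.9489
  candidates: C₊=(3.6528,6.1478) cross=55.838; C₋=(8.7775,-6.7706) cross=-55.838
  mode - wants cross < 0 → take C=(8.7775,-6.7706) (cross=-55.838)
ex = (C−B)/|BC| = (0.9247,-0.3808); ey = (0.3808,0.9247)
P = B + 3.05·ex + 2.02·ey = (3.1201,-2.2565)

3.12 -2.26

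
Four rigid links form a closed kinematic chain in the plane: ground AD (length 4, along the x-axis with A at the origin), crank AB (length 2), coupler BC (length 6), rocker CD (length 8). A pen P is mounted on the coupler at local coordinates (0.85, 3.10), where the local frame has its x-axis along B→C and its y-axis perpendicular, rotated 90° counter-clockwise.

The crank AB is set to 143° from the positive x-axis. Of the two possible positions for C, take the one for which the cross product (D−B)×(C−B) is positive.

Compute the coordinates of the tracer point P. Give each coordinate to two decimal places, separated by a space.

-4.34 2.88

A=(0,0), D=(4.00,0)
B = A + 2.00·(cos143°, sin143°) = (-1.5973, 1.2036)
|BD| = 5.7252
circle(B,6.00) ∩ circle(D,8.00): a=0.4173, h=5.9855
  candidates: C₊=(0.0690,6.9676) cross=34.268; C₋=(-2.4476,-4.7358) cross=-34.268
  mode + wants cross > 0 → take C=(0.0690,6.9676) (cross=34.268)
ex = (C−B)/|BC| = (0.2777,0.9607); ey = (-0.9607,0.2777)
P = B + 0.85·ex + 3.10·ey = (-4.3393,2.8811)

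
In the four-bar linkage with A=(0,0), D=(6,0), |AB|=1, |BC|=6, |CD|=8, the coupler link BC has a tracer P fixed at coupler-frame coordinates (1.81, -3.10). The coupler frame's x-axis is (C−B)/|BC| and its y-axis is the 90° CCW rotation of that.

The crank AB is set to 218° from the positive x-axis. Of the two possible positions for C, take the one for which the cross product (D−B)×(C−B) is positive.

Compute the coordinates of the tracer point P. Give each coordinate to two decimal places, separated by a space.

A=(0,0), D=(6.00,0)
B = A + 1.00·(cos218°, sin218°) = (-0.7880, -0.6157)
|BD| = 6.8159
circle(B,6.00) ∩ circle(D,8.00): a=1.3539, h=5.8452
  candidates: C₊=(0.0324,5.3280) cross=39.840; C₋=(1.0883,-6.3147) cross=-39.840
  mode + wants cross > 0 → take C=(0.0324,5.3280) (cross=39.840)
ex = (C−B)/|BC| = (0.1367,0.9906); ey = (-0.9906,0.1367)
P = B + 1.81·ex + -3.10·ey = (2.5304,0.7535)

2.53 0.75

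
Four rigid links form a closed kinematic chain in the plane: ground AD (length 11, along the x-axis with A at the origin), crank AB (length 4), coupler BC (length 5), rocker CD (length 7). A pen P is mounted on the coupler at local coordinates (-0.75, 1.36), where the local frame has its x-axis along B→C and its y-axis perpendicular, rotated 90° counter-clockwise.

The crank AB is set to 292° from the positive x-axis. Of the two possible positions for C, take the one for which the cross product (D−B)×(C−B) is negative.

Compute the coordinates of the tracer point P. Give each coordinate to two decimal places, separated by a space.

1.18 -2.19

A=(0,0), D=(11.00,0)
B = A + 4.00·(cos292°, sin292°) = (1.4984, -3.7087)
|BD| = 10.1997
circle(B,5.00) ∩ circle(D,7.00): a=3.9234, h=3.0995
  candidates: C₊=(4.0262,0.6052) cross=31.615; C₋=(6.2803,-5.1695) cross=-31.615
  mode - wants cross < 0 → take C=(6.2803,-5.1695) (cross=-31.615)
ex = (C−B)/|BC| = (0.9564,-0.2922); ey = (0.2922,0.9564)
P = B + -0.75·ex + 1.36·ey = (1.1785,-2.1890)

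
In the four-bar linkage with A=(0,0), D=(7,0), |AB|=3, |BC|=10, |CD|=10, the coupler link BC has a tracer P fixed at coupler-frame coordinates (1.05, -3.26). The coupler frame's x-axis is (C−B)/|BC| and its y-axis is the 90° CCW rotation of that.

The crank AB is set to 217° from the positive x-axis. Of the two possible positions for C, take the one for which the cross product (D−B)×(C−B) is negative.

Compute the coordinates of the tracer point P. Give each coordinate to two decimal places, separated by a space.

A=(0,0), D=(7.00,0)
B = A + 3.00·(cos217°, sin217°) = (-2.3959, -1.8054)
|BD| = 9.5678
circle(B,10.00) ∩ circle(D,10.00): a=4.7839, h=8.7815
  candidates: C₊=(0.6450,7.7210) cross=84.019; C₋=(3.9591,-9.5264) cross=-84.019
  mode - wants cross < 0 → take C=(3.9591,-9.5264) (cross=-84.019)
ex = (C−B)/|BC| = (0.6355,-0.7721); ey = (0.7721,0.6355)
P = B + 1.05·ex + -3.26·ey = (-4.2457,-4.6879)

-4.25 -4.69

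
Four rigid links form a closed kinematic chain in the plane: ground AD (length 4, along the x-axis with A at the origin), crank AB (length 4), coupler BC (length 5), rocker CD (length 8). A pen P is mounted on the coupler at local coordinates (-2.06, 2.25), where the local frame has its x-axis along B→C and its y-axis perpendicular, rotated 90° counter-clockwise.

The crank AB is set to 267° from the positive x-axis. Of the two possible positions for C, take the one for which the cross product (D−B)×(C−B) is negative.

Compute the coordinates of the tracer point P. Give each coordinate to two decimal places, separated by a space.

A=(0,0), D=(4.00,0)
B = A + 4.00·(cos267°, sin267°) = (-0.2093, -3.9945)
|BD| = 5.8030
circle(B,5.00) ∩ circle(D,8.00): a=-0.4588, h=4.9789
  candidates: C₊=(-3.9694,-0.6988) cross=28.893; C₋=(2.8851,-7.9219) cross=-28.893
  mode - wants cross < 0 → take C=(2.8851,-7.9219) (cross=-28.893)
ex = (C−B)/|BC| = (0.6189,-0.7855); ey = (0.7855,0.6189)
P = B + -2.06·ex + 2.25·ey = (0.2831,-0.9839)

0.28 -0.98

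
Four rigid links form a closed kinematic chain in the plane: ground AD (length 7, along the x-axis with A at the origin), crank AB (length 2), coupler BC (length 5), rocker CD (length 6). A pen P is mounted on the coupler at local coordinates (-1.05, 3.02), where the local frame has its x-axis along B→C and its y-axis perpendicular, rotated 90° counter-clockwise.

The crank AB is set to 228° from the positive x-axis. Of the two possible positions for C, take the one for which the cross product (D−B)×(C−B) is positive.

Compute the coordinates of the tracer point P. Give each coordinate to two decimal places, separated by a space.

-4.40 -0.58

A=(0,0), D=(7.00,0)
B = A + 2.00·(cos228°, sin228°) = (-1.3383, -1.4863)
|BD| = 8.4697
circle(B,5.00) ∩ circle(D,6.00): a=3.5855, h=3.4849
  candidates: C₊=(1.5800,2.5737) cross=29.516; C₋=(2.8031,-4.2879) cross=-29.516
  mode + wants cross > 0 → take C=(1.5800,2.5737) (cross=29.516)
ex = (C−B)/|BC| = (0.5837,0.8120); ey = (-0.8120,0.5837)
P = B + -1.05·ex + 3.02·ey = (-4.4033,-0.5762)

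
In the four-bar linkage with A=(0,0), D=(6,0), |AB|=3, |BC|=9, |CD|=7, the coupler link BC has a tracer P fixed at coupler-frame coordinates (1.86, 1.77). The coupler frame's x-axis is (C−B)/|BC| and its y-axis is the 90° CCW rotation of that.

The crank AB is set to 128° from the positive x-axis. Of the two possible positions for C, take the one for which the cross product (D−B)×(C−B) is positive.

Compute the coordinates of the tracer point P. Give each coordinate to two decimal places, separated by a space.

A=(0,0), D=(6.00,0)
B = A + 3.00·(cos128°, sin128°) = (-1.8470, 2.3640)
|BD| = 8.1954
circle(B,9.00) ∩ circle(D,7.00): a=6.0500, h=6.6631
  candidates: C₊=(5.8679,6.9988) cross=54.607; C₋=(2.0238,-5.7611) cross=-54.607
  mode + wants cross > 0 → take C=(5.8679,6.9988) (cross=54.607)
ex = (C−B)/|BC| = (0.8572,0.5150); ey = (-0.5150,0.8572)
P = B + 1.86·ex + 1.77·ey = (-1.1641,4.8391)

-1.16 4.84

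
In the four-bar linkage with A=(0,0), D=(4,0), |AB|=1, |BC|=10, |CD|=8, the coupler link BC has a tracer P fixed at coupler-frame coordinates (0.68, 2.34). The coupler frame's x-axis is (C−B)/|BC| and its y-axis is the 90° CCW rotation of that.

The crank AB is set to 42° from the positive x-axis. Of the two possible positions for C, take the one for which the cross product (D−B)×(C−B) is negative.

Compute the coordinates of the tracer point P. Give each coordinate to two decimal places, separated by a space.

3.07 1.39

A=(0,0), D=(4.00,0)
B = A + 1.00·(cos42°, sin42°) = (0.7431, 0.6691)
|BD| = 3.3249
circle(B,10.00) ∩ circle(D,8.00): a=7.0762, h=7.0660
  candidates: C₊=(9.0966,6.1665) cross=23.494; C₋=(6.2525,-7.6763) cross=-23.494
  mode - wants cross < 0 → take C=(6.2525,-7.6763) (cross=-23.494)
ex = (C−B)/|BC| = (0.5509,-0.8345); ey = (0.8345,0.5509)
P = B + 0.68·ex + 2.34·ey = (3.0706,1.3908)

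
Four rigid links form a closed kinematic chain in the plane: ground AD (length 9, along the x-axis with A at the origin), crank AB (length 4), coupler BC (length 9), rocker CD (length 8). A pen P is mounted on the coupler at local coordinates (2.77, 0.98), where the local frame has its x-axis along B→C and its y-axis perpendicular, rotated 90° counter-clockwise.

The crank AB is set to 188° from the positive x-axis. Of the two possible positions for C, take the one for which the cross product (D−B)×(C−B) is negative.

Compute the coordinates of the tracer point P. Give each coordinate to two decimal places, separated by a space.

-1.13 -1.34

A=(0,0), D=(9.00,0)
B = A + 4.00·(cos188°, sin188°) = (-3.9611, -0.5567)
|BD| = 12.9730
circle(B,9.00) ∩ circle(D,8.00): a=7.1417, h=5.4768
  candidates: C₊=(2.9390,5.2216) cross=71.051; C₋=(3.4091,-5.7220) cross=-71.051
  mode - wants cross < 0 → take C=(3.4091,-5.7220) (cross=-71.051)
ex = (C−B)/|BC| = (0.8189,-0.5739); ey = (0.5739,0.8189)
P = B + 2.77·ex + 0.98·ey = (-1.1303,-1.3439)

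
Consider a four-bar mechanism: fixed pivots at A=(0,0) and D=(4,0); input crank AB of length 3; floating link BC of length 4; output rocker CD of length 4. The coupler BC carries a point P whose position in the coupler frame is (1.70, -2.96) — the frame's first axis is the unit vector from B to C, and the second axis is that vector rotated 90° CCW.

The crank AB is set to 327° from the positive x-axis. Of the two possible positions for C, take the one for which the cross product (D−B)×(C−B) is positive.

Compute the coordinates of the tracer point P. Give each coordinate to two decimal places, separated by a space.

A=(0,0), D=(4.00,0)
B = A + 3.00·(cos327°, sin327°) = (2.5160, -1.6339)
|BD| = 2.2072
circle(B,4.00) ∩ circle(D,4.00): a=1.1036, h=3.8447
  candidates: C₊=(0.4119,1.7680) cross=8.486; C₋=(6.1041,-3.4019) cross=-8.486
  mode + wants cross > 0 → take C=(0.4119,1.7680) (cross=8.486)
ex = (C−B)/|BC| = (-0.5260,0.8505); ey = (-0.8505,-0.5260)
P = B + 1.70·ex + -2.96·ey = (4.1392,1.3689)

4.14 1.37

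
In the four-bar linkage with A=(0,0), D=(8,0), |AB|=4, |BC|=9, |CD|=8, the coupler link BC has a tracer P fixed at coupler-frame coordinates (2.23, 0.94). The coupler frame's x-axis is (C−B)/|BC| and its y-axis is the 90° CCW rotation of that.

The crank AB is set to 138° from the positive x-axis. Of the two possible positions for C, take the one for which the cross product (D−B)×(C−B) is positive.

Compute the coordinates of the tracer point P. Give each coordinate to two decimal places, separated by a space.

A=(0,0), D=(8.00,0)
B = A + 4.00·(cos138°, sin138°) = (-2.9726, 2.6765)
|BD| = 11.2943
circle(B,9.00) ∩ circle(D,8.00): a=6.3997, h=6.3280
  candidates: C₊=(4.7445,7.3076) cross=71.470; C₋=(1.7453,-4.9878) cross=-71.470
  mode + wants cross > 0 → take C=(4.7445,7.3076) (cross=71.470)
ex = (C−B)/|BC| = (0.8574,0.5146); ey = (-0.5146,0.8574)
P = B + 2.23·ex + 0.94·ey = (-1.5442,4.6300)

-1.54 4.63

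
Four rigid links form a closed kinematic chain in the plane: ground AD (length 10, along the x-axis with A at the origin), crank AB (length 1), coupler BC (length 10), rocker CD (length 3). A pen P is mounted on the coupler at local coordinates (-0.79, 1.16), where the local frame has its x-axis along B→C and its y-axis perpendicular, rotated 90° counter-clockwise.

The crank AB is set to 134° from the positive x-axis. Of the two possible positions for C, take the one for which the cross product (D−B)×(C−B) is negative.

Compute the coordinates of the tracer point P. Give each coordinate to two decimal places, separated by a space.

A=(0,0), D=(10.00,0)
B = A + 1.00·(cos134°, sin134°) = (-0.6947, 0.7193)
|BD| = 10.7188
circle(B,10.00) ∩ circle(D,3.00): a=9.6043, h=2.7853
  candidates: C₊=(9.0749,2.8538) cross=29.855; C₋=(8.7010,-2.7042) cross=-29.855
  mode - wants cross < 0 → take C=(8.7010,-2.7042) (cross=-29.855)
ex = (C−B)/|BC| = (0.9396,-0.3424); ey = (0.3424,0.9396)
P = B + -0.79·ex + 1.16·ey = (-1.0398,2.0797)

-1.04 2.08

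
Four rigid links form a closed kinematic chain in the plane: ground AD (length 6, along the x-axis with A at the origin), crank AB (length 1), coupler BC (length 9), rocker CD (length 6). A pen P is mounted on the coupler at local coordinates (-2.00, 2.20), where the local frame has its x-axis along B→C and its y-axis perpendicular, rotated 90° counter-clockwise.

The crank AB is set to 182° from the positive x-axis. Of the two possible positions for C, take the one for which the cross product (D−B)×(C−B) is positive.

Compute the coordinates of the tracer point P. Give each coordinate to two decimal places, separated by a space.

A=(0,0), D=(6.00,0)
B = A + 1.00·(cos182°, sin182°) = (-0.9994, -0.0349)
|BD| = 6.9995
circle(B,9.00) ∩ circle(D,6.00): a=6.7143, h=5.9932
  candidates: C₊=(5.6849,5.9917) cross=41.949; C₋=(5.7447,-5.9946) cross=-41.949
  mode + wants cross > 0 → take C=(5.6849,5.9917) (cross=41.949)
ex = (C−B)/|BC| = (0.7427,0.6696); ey = (-0.6696,0.7427)
P = B + -2.00·ex + 2.20·ey = (-3.9580,0.2598)

-3.96 0.26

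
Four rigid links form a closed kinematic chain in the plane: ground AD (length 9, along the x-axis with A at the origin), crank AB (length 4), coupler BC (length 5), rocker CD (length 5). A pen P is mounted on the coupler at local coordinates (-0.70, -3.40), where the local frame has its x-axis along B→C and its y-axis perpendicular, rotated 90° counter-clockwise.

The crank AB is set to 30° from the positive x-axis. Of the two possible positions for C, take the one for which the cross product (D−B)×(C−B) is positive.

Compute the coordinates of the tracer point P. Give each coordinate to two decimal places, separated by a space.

A=(0,0), D=(9.00,0)
B = A + 4.00·(cos30°, sin30°) = (3.4641, 2.0000)
|BD| = 5.8861
circle(B,5.00) ∩ circle(D,5.00): a=2.9430, h=4.0421
  candidates: C₊=(7.6055,4.8016) cross=23.792; C₋=(4.8586,-2.8016) cross=-23.792
  mode + wants cross > 0 → take C=(7.6055,4.8016) (cross=23.792)
ex = (C−B)/|BC| = (0.8283,0.5603); ey = (-0.5603,0.8283)
P = B + -0.70·ex + -3.40·ey = (4.7894,-1.2084)

4.79 -1.21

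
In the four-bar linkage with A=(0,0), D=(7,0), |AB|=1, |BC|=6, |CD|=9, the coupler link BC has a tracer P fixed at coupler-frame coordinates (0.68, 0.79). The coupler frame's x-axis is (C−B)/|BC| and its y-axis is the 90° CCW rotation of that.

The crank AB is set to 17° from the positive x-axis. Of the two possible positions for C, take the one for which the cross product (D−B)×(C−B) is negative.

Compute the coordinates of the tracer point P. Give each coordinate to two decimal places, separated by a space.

1.62 -0.51

A=(0,0), D=(7.00,0)
B = A + 1.00·(cos17°, sin17°) = (0.9563, 0.2924)
|BD| = 6.0508
circle(B,6.00) ∩ circle(D,9.00): a=-0.6932, h=5.9598
  candidates: C₊=(0.5519,6.2787) cross=36.061; C₋=(-0.0240,-5.6270) cross=-36.061
  mode - wants cross < 0 → take C=(-0.0240,-5.6270) (cross=-36.061)
ex = (C−B)/|BC| = (-0.1634,-0.9866); ey = (0.9866,-0.1634)
P = B + 0.68·ex + 0.79·ey = (1.6246,-0.5076)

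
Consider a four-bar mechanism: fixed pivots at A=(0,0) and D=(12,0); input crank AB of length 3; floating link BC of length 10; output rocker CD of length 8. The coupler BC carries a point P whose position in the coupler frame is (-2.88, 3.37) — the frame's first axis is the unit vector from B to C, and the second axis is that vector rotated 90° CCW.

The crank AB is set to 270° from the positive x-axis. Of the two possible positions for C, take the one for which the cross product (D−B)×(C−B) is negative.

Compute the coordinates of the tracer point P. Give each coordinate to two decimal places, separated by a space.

-1.10 1.29

A=(0,0), D=(12.00,0)
B = A + 3.00·(cos270°, sin270°) = (-0.0000, -3.0000)
|BD| = 12.3693
circle(B,10.00) ∩ circle(D,8.00): a=7.6399, h=6.4523
  candidates: C₊=(5.8468,5.1126) cross=79.811; C₋=(8.9767,-7.4067) cross=-79.811
  mode - wants cross < 0 → take C=(8.9767,-7.4067) (cross=-79.811)
ex = (C−B)/|BC| = (0.8977,-0.4407); ey = (0.4407,0.8977)
P = B + -2.88·ex + 3.37·ey = (-1.1002,1.2943)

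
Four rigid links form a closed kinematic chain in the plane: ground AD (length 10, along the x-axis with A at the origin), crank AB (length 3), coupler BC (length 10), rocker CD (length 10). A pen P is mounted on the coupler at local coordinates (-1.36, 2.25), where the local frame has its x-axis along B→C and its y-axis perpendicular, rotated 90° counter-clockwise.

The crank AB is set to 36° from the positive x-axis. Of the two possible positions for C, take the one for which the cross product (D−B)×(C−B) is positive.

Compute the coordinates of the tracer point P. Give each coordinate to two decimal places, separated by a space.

-0.19 1.98

A=(0,0), D=(10.00,0)
B = A + 3.00·(cos36°, sin36°) = (2.4271, 1.7634)
|BD| = 7.7755
circle(B,10.00) ∩ circle(D,10.00): a=3.8878, h=9.2133
  candidates: C₊=(8.3029,9.8549) cross=71.639; C₋=(4.1241,-8.0916) cross=-71.639
  mode + wants cross > 0 → take C=(8.3029,9.8549) (cross=71.639)
ex = (C−B)/|BC| = (0.5876,0.8092); ey = (-0.8092,0.5876)
P = B + -1.36·ex + 2.25·ey = (-0.1927,1.9850)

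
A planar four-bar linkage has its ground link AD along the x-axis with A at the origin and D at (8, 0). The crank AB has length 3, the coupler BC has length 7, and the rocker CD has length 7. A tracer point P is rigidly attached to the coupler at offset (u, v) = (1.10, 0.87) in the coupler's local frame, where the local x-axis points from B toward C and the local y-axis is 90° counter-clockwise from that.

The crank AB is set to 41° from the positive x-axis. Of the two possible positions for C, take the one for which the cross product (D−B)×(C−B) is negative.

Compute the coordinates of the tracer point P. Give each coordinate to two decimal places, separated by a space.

A=(0,0), D=(8.00,0)
B = A + 3.00·(cos41°, sin41°) = (2.2641, 1.9682)
|BD| = 6.0642
circle(B,7.00) ∩ circle(D,7.00): a=3.0321, h=6.3092
  candidates: C₊=(7.1798,6.9518) cross=38.260; C₋=(3.0843,-4.9836) cross=-38.260
  mode - wants cross < 0 → take C=(3.0843,-4.9836) (cross=-38.260)
ex = (C−B)/|BC| = (0.1172,-0.9931); ey = (0.9931,0.1172)
P = B + 1.10·ex + 0.87·ey = (3.2570,0.9777)

3.26 0.98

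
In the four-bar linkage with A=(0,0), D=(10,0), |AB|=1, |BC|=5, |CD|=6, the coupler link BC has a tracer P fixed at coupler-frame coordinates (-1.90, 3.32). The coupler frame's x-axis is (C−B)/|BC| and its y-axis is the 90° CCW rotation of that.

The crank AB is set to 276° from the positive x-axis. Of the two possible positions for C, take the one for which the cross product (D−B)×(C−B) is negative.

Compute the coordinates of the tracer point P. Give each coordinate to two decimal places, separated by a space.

-0.40 2.80

A=(0,0), D=(10.00,0)
B = A + 1.00·(cos276°, sin276°) = (0.1045, -0.9945)
|BD| = 9.9453
circle(B,5.00) ∩ circle(D,6.00): a=4.4196, h=2.3381
  candidates: C₊=(4.2682,1.7738) cross=23.253; C₋=(4.7358,-2.8790) cross=-23.253
  mode - wants cross < 0 → take C=(4.7358,-2.8790) (cross=-23.253)
ex = (C−B)/|BC| = (0.9263,-0.3769); ey = (0.3769,0.9263)
P = B + -1.90·ex + 3.32·ey = (-0.4041,2.7967)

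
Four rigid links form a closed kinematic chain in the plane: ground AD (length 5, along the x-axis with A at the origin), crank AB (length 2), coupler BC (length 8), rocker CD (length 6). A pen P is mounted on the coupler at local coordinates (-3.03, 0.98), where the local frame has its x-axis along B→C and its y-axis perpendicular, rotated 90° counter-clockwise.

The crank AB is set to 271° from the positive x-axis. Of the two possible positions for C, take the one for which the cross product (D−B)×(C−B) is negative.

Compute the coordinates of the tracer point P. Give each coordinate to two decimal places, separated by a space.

A=(0,0), D=(5.00,0)
B = A + 2.00·(cos271°, sin271°) = (0.0349, -1.9997)
|BD| = 5.3527
circle(B,8.00) ∩ circle(D,6.00): a=5.2919, h=5.9997
  candidates: C₊=(2.7022,5.5426) cross=32.114; C₋=(7.1850,-5.5880) cross=-32.114
  mode - wants cross < 0 → take C=(7.1850,-5.5880) (cross=-32.114)
ex = (C−B)/|BC| = (0.8938,-0.4485); ey = (0.4485,0.8938)
P = B + -3.03·ex + 0.98·ey = (-2.2336,0.2353)

-2.23 0.24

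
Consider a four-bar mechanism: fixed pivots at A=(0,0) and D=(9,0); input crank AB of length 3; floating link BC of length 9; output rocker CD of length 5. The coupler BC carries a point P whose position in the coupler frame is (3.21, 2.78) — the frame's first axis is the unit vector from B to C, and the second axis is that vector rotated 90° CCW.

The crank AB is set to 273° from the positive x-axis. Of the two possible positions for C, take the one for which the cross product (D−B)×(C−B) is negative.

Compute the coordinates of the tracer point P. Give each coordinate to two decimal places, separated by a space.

A=(0,0), D=(9.00,0)
B = A + 3.00·(cos273°, sin273°) = (0.1570, -2.9959)
|BD| = 9.3367
circle(B,9.00) ∩ circle(D,5.00): a=7.6673, h=4.7131
  candidates: C₊=(5.9066,3.9282) cross=44.004; C₋=(8.9311,-4.9995) cross=-44.004
  mode - wants cross < 0 → take C=(8.9311,-4.9995) (cross=-44.004)
ex = (C−B)/|BC| = (0.9749,-0.2226); ey = (0.2226,0.9749)
P = B + 3.21·ex + 2.78·ey = (3.9054,-1.0003)

3.91 -1.00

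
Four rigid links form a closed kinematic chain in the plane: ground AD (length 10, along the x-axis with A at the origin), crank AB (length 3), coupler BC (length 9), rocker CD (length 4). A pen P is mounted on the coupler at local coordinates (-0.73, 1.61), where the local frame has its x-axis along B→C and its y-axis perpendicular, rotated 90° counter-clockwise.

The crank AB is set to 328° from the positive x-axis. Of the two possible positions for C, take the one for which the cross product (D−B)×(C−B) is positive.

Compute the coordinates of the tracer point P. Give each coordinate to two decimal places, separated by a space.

0.97 -0.78

A=(0,0), D=(10.00,0)
B = A + 3.00·(cos328°, sin328°) = (2.5441, -1.5898)
|BD| = 7.6235
circle(B,9.00) ∩ circle(D,4.00): a=8.0749, h=3.9744
  candidates: C₊=(9.6127,3.9812) cross=30.299; C₋=(11.2703,-3.7929) cross=-30.299
  mode + wants cross > 0 → take C=(9.6127,3.9812) (cross=30.299)
ex = (C−B)/|BC| = (0.7854,0.6190); ey = (-0.6190,0.7854)
P = B + -0.73·ex + 1.61·ey = (0.9742,-0.7771)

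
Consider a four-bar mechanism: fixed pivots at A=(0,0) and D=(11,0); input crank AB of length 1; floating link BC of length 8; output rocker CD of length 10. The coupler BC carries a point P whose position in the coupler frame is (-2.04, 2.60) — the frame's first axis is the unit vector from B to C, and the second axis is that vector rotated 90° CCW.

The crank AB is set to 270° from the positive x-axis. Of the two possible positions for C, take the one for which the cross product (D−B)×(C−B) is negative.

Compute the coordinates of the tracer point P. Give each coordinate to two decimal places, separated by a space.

A=(0,0), D=(11.00,0)
B = A + 1.00·(cos270°, sin270°) = (-0.0000, -1.0000)
|BD| = 11.0454
circle(B,8.00) ∩ circle(D,10.00): a=3.8930, h=6.9889
  candidates: C₊=(3.2443,6.3126) cross=77.195; C₋=(4.5098,-7.6077) cross=-77.195
  mode - wants cross < 0 → take C=(4.5098,-7.6077) (cross=-77.195)
ex = (C−B)/|BC| = (0.5637,-0.8260); ey = (0.8260,0.5637)
P = B + -2.04·ex + 2.60·ey = (0.9975,2.1506)

1.00 2.15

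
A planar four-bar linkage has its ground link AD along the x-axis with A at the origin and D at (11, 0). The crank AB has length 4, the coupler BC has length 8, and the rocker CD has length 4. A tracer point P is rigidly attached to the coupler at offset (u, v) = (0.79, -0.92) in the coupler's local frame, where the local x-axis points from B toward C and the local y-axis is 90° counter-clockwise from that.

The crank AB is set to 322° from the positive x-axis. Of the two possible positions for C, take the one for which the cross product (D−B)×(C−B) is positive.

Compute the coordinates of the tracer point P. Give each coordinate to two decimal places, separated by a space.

A=(0,0), D=(11.00,0)
B = A + 4.00·(cos322°, sin322°) = (3.1520, -2.4626)
|BD| = 8.2253
circle(B,8.00) ∩ circle(D,4.00): a=7.0305, h=3.8174
  candidates: C₊=(8.7171,3.2846) cross=31.399; C₋=(11.0029,-4.0000) cross=-31.399
  mode + wants cross > 0 → take C=(8.7171,3.2846) (cross=31.399)
ex = (C−B)/|BC| = (0.6956,0.7184); ey = (-0.7184,0.6956)
P = B + 0.79·ex + -0.92·ey = (4.3625,-2.5351)

4.36 -2.54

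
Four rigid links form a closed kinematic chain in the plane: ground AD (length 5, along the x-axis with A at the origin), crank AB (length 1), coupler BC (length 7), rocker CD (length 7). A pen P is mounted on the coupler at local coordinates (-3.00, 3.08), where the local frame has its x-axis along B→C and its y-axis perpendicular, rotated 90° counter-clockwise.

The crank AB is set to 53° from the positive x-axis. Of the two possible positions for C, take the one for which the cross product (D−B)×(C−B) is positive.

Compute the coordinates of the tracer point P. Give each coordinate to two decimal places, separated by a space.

-3.54 -0.34

A=(0,0), D=(5.00,0)
B = A + 1.00·(cos53°, sin53°) = (0.6018, 0.7986)
|BD| = 4.4701
circle(B,7.00) ∩ circle(D,7.00): a=2.2351, h=6.6336
  candidates: C₊=(3.9861,6.9262) cross=29.653; C₋=(1.6157,-6.1275) cross=-29.653
  mode + wants cross > 0 → take C=(3.9861,6.9262) (cross=29.653)
ex = (C−B)/|BC| = (0.4835,0.8754); ey = (-0.8754,0.4835)
P = B + -3.00·ex + 3.08·ey = (-3.5447,-0.3384)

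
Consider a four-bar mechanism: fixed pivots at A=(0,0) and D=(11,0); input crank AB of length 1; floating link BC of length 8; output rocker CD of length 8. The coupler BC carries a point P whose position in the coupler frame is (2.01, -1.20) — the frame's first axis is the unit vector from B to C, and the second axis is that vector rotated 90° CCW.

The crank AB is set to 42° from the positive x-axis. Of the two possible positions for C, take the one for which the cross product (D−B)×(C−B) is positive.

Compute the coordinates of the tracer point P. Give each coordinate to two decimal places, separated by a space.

A=(0,0), D=(11.00,0)
B = A + 1.00·(cos42°, sin42°) = (0.7431, 0.6691)
|BD| = 10.2787
circle(B,8.00) ∩ circle(D,8.00): a=5.1393, h=6.1308
  candidates: C₊=(6.2707,6.4524) cross=63.017; C₋=(5.4725,-5.7833) cross=-63.017
  mode + wants cross > 0 → take C=(6.2707,6.4524) (cross=63.017)
ex = (C−B)/|BC| = (0.6909,0.7229); ey = (-0.7229,0.6909)
P = B + 2.01·ex + -1.20·ey = (2.9994,1.2930)

3.00 1.29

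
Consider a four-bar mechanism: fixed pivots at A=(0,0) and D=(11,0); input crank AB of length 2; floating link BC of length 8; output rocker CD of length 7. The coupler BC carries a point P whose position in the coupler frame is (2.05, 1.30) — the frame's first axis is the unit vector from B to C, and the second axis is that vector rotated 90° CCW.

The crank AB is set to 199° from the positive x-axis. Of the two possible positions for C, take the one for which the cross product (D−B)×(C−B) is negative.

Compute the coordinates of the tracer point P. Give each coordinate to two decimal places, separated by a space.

A=(0,0), D=(11.00,0)
B = A + 2.00·(cos199°, sin199°) = (-1.8910, -0.6511)
|BD| = 12.9075
circle(B,8.00) ∩ circle(D,7.00): a=7.0348, h=3.8094
  candidates: C₊=(4.9426,3.5083) cross=49.170; C₋=(5.3270,-4.1008) cross=-49.170
  mode - wants cross < 0 → take C=(5.3270,-4.1008) (cross=-49.170)
ex = (C−B)/|BC| = (0.9023,-0.4312); ey = (0.4312,0.9023)
P = B + 2.05·ex + 1.30·ey = (0.5192,-0.3622)

0.52 -0.36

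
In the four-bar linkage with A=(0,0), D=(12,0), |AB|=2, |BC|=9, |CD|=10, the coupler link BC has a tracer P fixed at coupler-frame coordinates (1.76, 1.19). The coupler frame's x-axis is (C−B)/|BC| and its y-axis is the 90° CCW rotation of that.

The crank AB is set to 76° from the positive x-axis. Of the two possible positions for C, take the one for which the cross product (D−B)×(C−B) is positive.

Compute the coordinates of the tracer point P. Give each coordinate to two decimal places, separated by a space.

0.83 4.04

A=(0,0), D=(12.00,0)
B = A + 2.00·(cos76°, sin76°) = (0.4838, 1.9406)
|BD| = 11.6785
circle(B,9.00) ∩ circle(D,10.00): a=5.0258, h=7.4660
  candidates: C₊=(6.6804,8.4677) cross=87.192; C₋=(4.1992,-6.2568) cross=-87.192
  mode + wants cross > 0 → take C=(6.6804,8.4677) (cross=87.192)
ex = (C−B)/|BC| = (0.6885,0.7252); ey = (-0.7252,0.6885)
P = B + 1.76·ex + 1.19·ey = (0.8326,4.0363)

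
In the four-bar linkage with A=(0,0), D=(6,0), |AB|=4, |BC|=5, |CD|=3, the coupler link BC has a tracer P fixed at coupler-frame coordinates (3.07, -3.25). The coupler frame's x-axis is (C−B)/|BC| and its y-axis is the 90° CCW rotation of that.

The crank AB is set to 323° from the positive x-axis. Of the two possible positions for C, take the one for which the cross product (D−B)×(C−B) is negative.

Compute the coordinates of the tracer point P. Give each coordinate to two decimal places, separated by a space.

6.48 -5.44

A=(0,0), D=(6.00,0)
B = A + 4.00·(cos323°, sin323°) = (3.1945, -2.4073)
|BD| = 3.6967
circle(B,5.00) ∩ circle(D,3.00): a=4.0124, h=2.9833
  candidates: C₊=(4.2969,2.4697) cross=11.028; C₋=(8.1824,-2.0585) cross=-11.028
  mode - wants cross < 0 → take C=(8.1824,-2.0585) (cross=-11.028)
ex = (C−B)/|BC| = (0.9976,0.0698); ey = (-0.0698,0.9976)
P = B + 3.07·ex + -3.25·ey = (6.4838,-5.4352)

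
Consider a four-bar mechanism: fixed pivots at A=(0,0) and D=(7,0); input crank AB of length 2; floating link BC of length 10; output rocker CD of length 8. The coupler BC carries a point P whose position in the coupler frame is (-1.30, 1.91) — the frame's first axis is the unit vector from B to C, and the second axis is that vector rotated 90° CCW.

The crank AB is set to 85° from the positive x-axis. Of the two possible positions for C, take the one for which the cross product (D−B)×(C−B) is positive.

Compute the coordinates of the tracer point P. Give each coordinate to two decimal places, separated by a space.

-2.00 2.76

A=(0,0), D=(7.00,0)
B = A + 2.00·(cos85°, sin85°) = (0.1743, 1.9924)
|BD| = 7.1105
circle(B,10.00) ∩ circle(D,8.00): a=6.0867, h=7.9342
  candidates: C₊=(8.2404,7.9033) cross=56.416; C₋=(3.7940,-7.3295) cross=-56.416
  mode + wants cross > 0 → take C=(8.2404,7.9033) (cross=56.416)
ex = (C−B)/|BC| = (0.8066,0.5911); ey = (-0.5911,0.8066)
P = B + -1.30·ex + 1.91·ey = (-2.0033,2.7646)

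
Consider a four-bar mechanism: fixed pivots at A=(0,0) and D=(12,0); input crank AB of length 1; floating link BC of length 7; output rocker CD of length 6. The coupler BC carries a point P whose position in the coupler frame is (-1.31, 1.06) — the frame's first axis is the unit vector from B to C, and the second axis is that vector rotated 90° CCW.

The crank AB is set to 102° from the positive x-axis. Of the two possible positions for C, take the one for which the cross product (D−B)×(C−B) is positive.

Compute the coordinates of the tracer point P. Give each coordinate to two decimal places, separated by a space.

-1.73 1.70

A=(0,0), D=(12.00,0)
B = A + 1.00·(cos102°, sin102°) = (-0.2079, 0.9781)
|BD| = 12.2470
circle(B,7.00) ∩ circle(D,6.00): a=6.6543, h=2.1728
  candidates: C₊=(6.5986,2.6125) cross=26.610; C₋=(6.2516,-1.7191) cross=-26.610
  mode + wants cross > 0 → take C=(6.5986,2.6125) (cross=26.610)
ex = (C−B)/|BC| = (0.9724,0.2335); ey = (-0.2335,0.9724)
P = B + -1.31·ex + 1.06·ey = (-1.7292,1.7030)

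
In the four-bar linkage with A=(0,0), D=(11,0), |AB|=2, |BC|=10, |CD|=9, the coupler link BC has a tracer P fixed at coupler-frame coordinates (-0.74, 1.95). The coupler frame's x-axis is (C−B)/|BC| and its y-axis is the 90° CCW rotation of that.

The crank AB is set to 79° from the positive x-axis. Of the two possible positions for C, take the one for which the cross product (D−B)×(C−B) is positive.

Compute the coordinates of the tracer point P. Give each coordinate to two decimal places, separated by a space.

A=(0,0), D=(11.00,0)
B = A + 2.00·(cos79°, sin79°) = (0.3816, 1.9633)
|BD| = 10.7984
circle(B,10.00) ∩ circle(D,9.00): a=6.2789, h=7.7830
  candidates: C₊=(7.9709,8.4750) cross=84.043; C₋=(5.1409,-6.8316) cross=-84.043
  mode + wants cross > 0 → take C=(7.9709,8.4750) (cross=84.043)
ex = (C−B)/|BC| = (0.7589,0.6512); ey = (-0.6512,0.7589)
P = B + -0.74·ex + 1.95·ey = (-1.4498,2.9613)

-1.45 2.96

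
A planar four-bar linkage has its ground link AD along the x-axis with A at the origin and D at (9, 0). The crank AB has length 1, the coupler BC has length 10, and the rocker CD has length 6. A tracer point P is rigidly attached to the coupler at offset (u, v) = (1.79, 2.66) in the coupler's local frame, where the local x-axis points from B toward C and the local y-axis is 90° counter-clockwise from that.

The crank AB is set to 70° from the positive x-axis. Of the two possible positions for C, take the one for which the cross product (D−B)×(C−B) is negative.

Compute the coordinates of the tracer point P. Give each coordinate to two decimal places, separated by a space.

A=(0,0), D=(9.00,0)
B = A + 1.00·(cos70°, sin70°) = (0.3420, 0.9397)
|BD| = 8.7088
circle(B,10.00) ∩ circle(D,6.00): a=8.0288, h=5.9613
  candidates: C₊=(8.9672,5.9999) cross=51.916; C₋=(7.6808,-5.8532) cross=-51.916
  mode - wants cross < 0 → take C=(7.6808,-5.8532) (cross=-51.916)
ex = (C−B)/|BC| = (0.7339,-0.6793); ey = (0.6793,0.7339)
P = B + 1.79·ex + 2.66·ey = (3.4626,1.6759)

3.46 1.68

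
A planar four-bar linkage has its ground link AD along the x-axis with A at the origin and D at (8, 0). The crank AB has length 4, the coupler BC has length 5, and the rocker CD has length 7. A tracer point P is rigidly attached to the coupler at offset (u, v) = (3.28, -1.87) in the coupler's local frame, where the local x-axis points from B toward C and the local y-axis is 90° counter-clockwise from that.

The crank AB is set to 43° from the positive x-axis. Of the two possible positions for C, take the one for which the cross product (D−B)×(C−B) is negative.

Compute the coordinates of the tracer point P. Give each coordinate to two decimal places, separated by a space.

A=(0,0), D=(8.00,0)
B = A + 4.00·(cos43°, sin43°) = (2.9254, 2.7280)
|BD| = 5.7614
circle(B,5.00) ∩ circle(D,7.00): a=0.7978, h=4.9359
  candidates: C₊=(5.9653,6.6978) cross=28.438; C₋=(1.2910,-1.9973) cross=-28.438
  mode - wants cross < 0 → take C=(1.2910,-1.9973) (cross=-28.438)
ex = (C−B)/|BC| = (-0.3269,-0.9451); ey = (0.9451,-0.3269)
P = B + 3.28·ex + -1.87·ey = (0.0860,0.2395)

0.09 0.24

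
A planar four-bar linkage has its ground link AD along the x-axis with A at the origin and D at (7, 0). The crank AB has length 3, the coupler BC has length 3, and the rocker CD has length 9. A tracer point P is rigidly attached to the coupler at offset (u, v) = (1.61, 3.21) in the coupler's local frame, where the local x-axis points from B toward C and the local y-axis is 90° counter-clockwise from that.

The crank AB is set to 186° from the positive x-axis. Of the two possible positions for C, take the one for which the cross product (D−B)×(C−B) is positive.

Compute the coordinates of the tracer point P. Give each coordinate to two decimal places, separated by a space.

-5.17 2.53

A=(0,0), D=(7.00,0)
B = A + 3.00·(cos186°, sin186°) = (-2.9836, -0.3136)
|BD| = 9.9885
circle(B,3.00) ∩ circle(D,9.00): a=1.3901, h=2.6585
  candidates: C₊=(-1.6776,2.3872) cross=26.554; C₋=(-1.5107,-2.9271) cross=-26.554
  mode + wants cross > 0 → take C=(-1.6776,2.3872) (cross=26.554)
ex = (C−B)/|BC| = (0.4353,0.9003); ey = (-0.9003,0.4353)
P = B + 1.61·ex + 3.21·ey = (-5.1726,2.5332)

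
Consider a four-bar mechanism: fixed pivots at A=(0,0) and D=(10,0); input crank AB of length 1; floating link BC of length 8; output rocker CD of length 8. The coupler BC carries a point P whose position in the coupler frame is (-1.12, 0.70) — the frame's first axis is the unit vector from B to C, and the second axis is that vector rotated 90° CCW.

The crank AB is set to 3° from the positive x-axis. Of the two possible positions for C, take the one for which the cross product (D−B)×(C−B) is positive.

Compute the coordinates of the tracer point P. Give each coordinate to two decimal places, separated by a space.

A=(0,0), D=(10.00,0)
B = A + 1.00·(cos3°, sin3°) = (0.9986, 0.0523)
|BD| = 9.0015
circle(B,8.00) ∩ circle(D,8.00): a=4.5008, h=6.6139
  candidates: C₊=(5.5378,6.6399) cross=59.535; C₋=(5.4609,-6.5876) cross=-59.535
  mode + wants cross > 0 → take C=(5.5378,6.6399) (cross=59.535)
ex = (C−B)/|BC| = (0.5674,0.8234); ey = (-0.8234,0.5674)
P = B + -1.12·ex + 0.70·ey = (-0.2133,-0.4728)

-0.21 -0.47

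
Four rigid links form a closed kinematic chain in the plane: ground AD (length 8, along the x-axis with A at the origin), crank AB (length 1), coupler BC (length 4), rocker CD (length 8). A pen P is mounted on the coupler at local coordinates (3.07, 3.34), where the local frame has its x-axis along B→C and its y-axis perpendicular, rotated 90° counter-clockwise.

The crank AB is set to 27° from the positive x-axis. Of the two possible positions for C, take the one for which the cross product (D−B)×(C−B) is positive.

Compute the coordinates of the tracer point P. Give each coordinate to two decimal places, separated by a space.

A=(0,0), D=(8.00,0)
B = A + 1.00·(cos27°, sin27°) = (0.8910, 0.4540)
|BD| = 7.1235
circle(B,4.00) ∩ circle(D,8.00): a=0.1926, h=3.9954
  candidates: C₊=(1.3378,4.4290) cross=28.461; C₋=(0.8286,-3.5455) cross=-28.461
  mode + wants cross > 0 → take C=(1.3378,4.4290) (cross=28.461)
ex = (C−B)/|BC| = (0.1117,0.9937); ey = (-0.9937,0.1117)
P = B + 3.07·ex + 3.34·ey = (-2.0851,3.8779)

-2.09 3.88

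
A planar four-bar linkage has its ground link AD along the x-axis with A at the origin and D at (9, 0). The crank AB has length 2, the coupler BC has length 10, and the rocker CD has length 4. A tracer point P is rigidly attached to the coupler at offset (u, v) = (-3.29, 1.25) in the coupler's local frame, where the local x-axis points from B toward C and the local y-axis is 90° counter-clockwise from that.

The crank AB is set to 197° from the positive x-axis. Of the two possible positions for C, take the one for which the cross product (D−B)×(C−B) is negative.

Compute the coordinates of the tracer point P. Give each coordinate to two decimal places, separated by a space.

A=(0,0), D=(9.00,0)
B = A + 2.00·(cos197°, sin197°) = (-1.9126, -0.5847)
|BD| = 10.9283
circle(B,10.00) ∩ circle(D,4.00): a=9.3074, h=3.6569
  candidates: C₊=(7.1858,3.5649) cross=39.963; C₋=(7.5771,-3.7384) cross=-39.963
  mode - wants cross < 0 → take C=(7.5771,-3.7384) (cross=-39.963)
ex = (C−B)/|BC| = (0.9490,-0.3154); ey = (0.3154,0.9490)
P = B + -3.29·ex + 1.25·ey = (-4.6405,1.6390)

-4.64 1.64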